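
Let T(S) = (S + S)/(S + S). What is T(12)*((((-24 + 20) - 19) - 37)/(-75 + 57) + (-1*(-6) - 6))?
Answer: 10/3 ≈ 3.3333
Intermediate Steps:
T(S) = 1 (T(S) = (2*S)/((2*S)) = (2*S)*(1/(2*S)) = 1)
T(12)*((((-24 + 20) - 19) - 37)/(-75 + 57) + (-1*(-6) - 6)) = 1*((((-24 + 20) - 19) - 37)/(-75 + 57) + (-1*(-6) - 6)) = 1*(((-4 - 19) - 37)/(-18) + (6 - 6)) = 1*((-23 - 37)*(-1/18) + 0) = 1*(-60*(-1/18) + 0) = 1*(10/3 + 0) = 1*(10/3) = 10/3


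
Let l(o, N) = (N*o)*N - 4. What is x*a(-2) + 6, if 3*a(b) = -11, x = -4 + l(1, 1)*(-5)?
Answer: -103/3 ≈ -34.333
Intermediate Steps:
l(o, N) = -4 + o*N**2 (l(o, N) = o*N**2 - 4 = -4 + o*N**2)
x = 11 (x = -4 + (-4 + 1*1**2)*(-5) = -4 + (-4 + 1*1)*(-5) = -4 + (-4 + 1)*(-5) = -4 - 3*(-5) = -4 + 15 = 11)
a(b) = -11/3 (a(b) = (1/3)*(-11) = -11/3)
x*a(-2) + 6 = 11*(-11/3) + 6 = -121/3 + 6 = -103/3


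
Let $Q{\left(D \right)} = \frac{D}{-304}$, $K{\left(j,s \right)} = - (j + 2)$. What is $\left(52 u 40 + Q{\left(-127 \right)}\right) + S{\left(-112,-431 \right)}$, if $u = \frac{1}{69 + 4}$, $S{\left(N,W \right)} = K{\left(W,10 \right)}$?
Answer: $\frac{10161959}{22192} \approx 457.91$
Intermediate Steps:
$K{\left(j,s \right)} = -2 - j$ ($K{\left(j,s \right)} = - (2 + j) = -2 - j$)
$S{\left(N,W \right)} = -2 - W$
$u = \frac{1}{73} \approx 0.013699$
$Q{\left(D \right)} = - \frac{D}{304}$ ($Q{\left(D \right)} = D \left(- \frac{1}{304}\right) = - \frac{D}{304}$)
$\left(52 u 40 + Q{\left(-127 \right)}\right) + S{\left(-112,-431 \right)} = \left(52 \cdot \frac{1}{73} \cdot 40 - - \frac{127}{304}\right) - -429 = \left(\frac{52}{73} \cdot 40 + \frac{127}{304}\right) + \left(-2 + 431\right) = \left(\frac{2080}{73} + \frac{127}{304}\right) + 429 = \frac{641591}{22192} + 429 = \frac{10161959}{22192}$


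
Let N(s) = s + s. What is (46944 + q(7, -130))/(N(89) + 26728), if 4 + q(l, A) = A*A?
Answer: 31920/13453 ≈ 2.3727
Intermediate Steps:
q(l, A) = -4 + A² (q(l, A) = -4 + A*A = -4 + A²)
N(s) = 2*s
(46944 + q(7, -130))/(N(89) + 26728) = (46944 + (-4 + (-130)²))/(2*89 + 26728) = (46944 + (-4 + 16900))/(178 + 26728) = (46944 + 16896)/26906 = 63840*(1/26906) = 31920/13453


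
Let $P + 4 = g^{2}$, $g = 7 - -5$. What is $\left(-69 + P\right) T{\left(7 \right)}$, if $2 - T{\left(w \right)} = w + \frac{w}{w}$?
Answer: $-426$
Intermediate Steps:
$g = 12$ ($g = 7 + 5 = 12$)
$T{\left(w \right)} = 1 - w$ ($T{\left(w \right)} = 2 - \left(w + \frac{w}{w}\right) = 2 - \left(w + 1\right) = 2 - \left(1 + w\right) = 1 - w$)
$P = 140$ ($P = -4 + 12^{2} = -4 + 144 = 140$)
$\left(-69 + P\right) T{\left(7 \right)} = \left(-69 + 140\right) \left(1 - 7\right) = 71 \left(1 - 7\right) = 71 \left(-6\right) = -426$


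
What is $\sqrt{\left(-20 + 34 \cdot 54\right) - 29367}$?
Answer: $i \sqrt{27551} \approx 165.98 i$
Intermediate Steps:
$\sqrt{\left(-20 + 34 \cdot 54\right) - 29367} = \sqrt{\left(-20 + 1836\right) - 29367} = \sqrt{1816 - 29367} = \sqrt{-27551} = i \sqrt{27551}$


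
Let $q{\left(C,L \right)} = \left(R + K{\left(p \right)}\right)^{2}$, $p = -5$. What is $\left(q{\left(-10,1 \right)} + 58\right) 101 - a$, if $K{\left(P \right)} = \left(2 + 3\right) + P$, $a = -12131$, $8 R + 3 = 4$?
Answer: $\frac{1151397}{64} \approx 17991.0$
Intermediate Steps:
$R = \frac{1}{8}$ ($R = - \frac{3}{8} + \frac{1}{8} \cdot 4 = - \frac{3}{8} + \frac{1}{2} = \frac{1}{8} \approx 0.125$)
$K{\left(P \right)} = 5 + P$
$q{\left(C,L \right)} = \frac{1}{64}$ ($q{\left(C,L \right)} = \left(\frac{1}{8} + \left(5 - 5\right)\right)^{2} = \left(\frac{1}{8} + 0\right)^{2} = \left(\frac{1}{8}\right)^{2} = \frac{1}{64}$)
$\left(q{\left(-10,1 \right)} + 58\right) 101 - a = \left(\frac{1}{64} + 58\right) 101 - -12131 = \frac{3713}{64} \cdot 101 + 12131 = \frac{375013}{64} + 12131 = \frac{1151397}{64}$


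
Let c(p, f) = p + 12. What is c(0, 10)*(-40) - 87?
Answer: -567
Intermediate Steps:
c(p, f) = 12 + p
c(0, 10)*(-40) - 87 = (12 + 0)*(-40) - 87 = 12*(-40) - 87 = -480 - 87 = -567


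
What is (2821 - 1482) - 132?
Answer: 1207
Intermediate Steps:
(2821 - 1482) - 132 = 1339 - 132 = 1207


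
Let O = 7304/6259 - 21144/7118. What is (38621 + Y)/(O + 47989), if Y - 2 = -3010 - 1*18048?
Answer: 11856790705/32392493309 ≈ 0.36603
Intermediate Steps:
Y = -21056 (Y = 2 + (-3010 - 1*18048) = 2 + (-3010 - 18048) = 2 - 21058 = -21056)
O = -3652292/2025071 (O = 7304*(1/6259) - 21144*1/7118 = 664/569 - 10572/3559 = -3652292/2025071 ≈ -1.8035)
(38621 + Y)/(O + 47989) = (38621 - 21056)/(-3652292/2025071 + 47989) = 17565/(97177479927/2025071) = 17565*(2025071/97177479927) = 11856790705/32392493309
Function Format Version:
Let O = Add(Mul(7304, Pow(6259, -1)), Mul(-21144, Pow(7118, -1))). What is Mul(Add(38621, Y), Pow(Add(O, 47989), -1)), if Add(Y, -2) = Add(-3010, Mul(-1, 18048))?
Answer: Rational(11856790705, 32392493309) ≈ 0.36603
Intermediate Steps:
Y = -21056 (Y = Add(2, Add(-3010, Mul(-1, 18048))) = Add(2, Add(-3010, -18048)) = Add(2, -21058) = -21056)
O = Rational(-3652292, 2025071) (O = Add(Mul(7304, Rational(1, 6259)), Mul(-21144, Rational(1, 7118))) = Add(Rational(664, 569), Rational(-10572, 3559)) = Rational(-3652292, 2025071) ≈ -1.8035)
Mul(Add(38621, Y), Pow(Add(O, 47989), -1)) = Mul(Add(38621, -21056), Pow(Add(Rational(-3652292, 2025071), 47989), -1)) = Mul(17565, Pow(Rational(97177479927, 2025071), -1)) = Mul(17565, Rational(2025071, 97177479927)) = Rational(11856790705, 32392493309)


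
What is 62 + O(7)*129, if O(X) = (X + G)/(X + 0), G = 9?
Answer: 2498/7 ≈ 356.86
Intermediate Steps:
O(X) = (9 + X)/X (O(X) = (X + 9)/(X + 0) = (9 + X)/X)
62 + O(7)*129 = 62 + ((9 + 7)/7)*129 = 62 + ((⅐)*16)*129 = 62 + (16/7)*129 = 62 + 2064/7 = 2498/7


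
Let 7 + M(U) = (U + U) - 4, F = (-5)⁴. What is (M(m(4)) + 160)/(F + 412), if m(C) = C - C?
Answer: 149/1037 ≈ 0.14368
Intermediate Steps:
F = 625
m(C) = 0
M(U) = -11 + 2*U (M(U) = -7 + ((U + U) - 4) = -7 + (2*U - 4) = -7 + (-4 + 2*U) = -11 + 2*U)
(M(m(4)) + 160)/(F + 412) = ((-11 + 2*0) + 160)/(625 + 412) = ((-11 + 0) + 160)/1037 = (-11 + 160)*(1/1037) = 149*(1/1037) = 149/1037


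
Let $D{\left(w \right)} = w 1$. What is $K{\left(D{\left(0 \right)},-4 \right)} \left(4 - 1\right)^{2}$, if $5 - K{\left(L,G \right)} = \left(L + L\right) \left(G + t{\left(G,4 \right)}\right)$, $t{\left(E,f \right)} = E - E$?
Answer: $45$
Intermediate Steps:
$D{\left(w \right)} = w$
$t{\left(E,f \right)} = 0$
$K{\left(L,G \right)} = 5 - 2 G L$ ($K{\left(L,G \right)} = 5 - \left(L + L\right) \left(G + 0\right) = 5 - 2 L G = 5 - 2 G L$)
$K{\left(D{\left(0 \right)},-4 \right)} \left(4 - 1\right)^{2} = \left(5 - \left(-8\right) 0\right) \left(4 - 1\right)^{2} = \left(5 + 0\right) 3^{2} = 5 \cdot 9 = 45$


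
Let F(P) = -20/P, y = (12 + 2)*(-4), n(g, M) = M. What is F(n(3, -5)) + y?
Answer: -52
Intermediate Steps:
y = -56 (y = 14*(-4) = -56)
F(n(3, -5)) + y = -20/(-5) - 56 = -20*(-⅕) - 56 = 4 - 56 = -52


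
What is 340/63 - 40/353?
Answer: 117500/22239 ≈ 5.2835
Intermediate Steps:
340/63 - 40/353 = 117500/22239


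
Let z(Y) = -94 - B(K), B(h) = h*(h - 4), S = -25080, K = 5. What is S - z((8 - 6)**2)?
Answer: -24981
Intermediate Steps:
B(h) = h*(-4 + h)
z(Y) = -99 (z(Y) = -94 - 5*(-4 + 5) = -94 - 5 = -99)
S - z((8 - 6)**2) = -25080 - 1*(-99) = -25080 + 99 = -24981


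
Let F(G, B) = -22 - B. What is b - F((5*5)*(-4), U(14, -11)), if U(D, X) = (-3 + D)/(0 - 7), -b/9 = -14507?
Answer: 914084/7 ≈ 1.3058e+5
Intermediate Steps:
b = 130563 (b = -9*(-14507) = 130563)
U(D, X) = 3/7 - D/7 (U(D, X) = (-3 + D)/(-7) = (-3 + D)*(-1/7) = 3/7 - D/7)
b - F((5*5)*(-4), U(14, -11)) = 130563 - (-22 - (3/7 - 1/7*14)) = 130563 - (-22 - (3/7 - 2)) = 130563 - (-22 - 1*(-11/7)) = 130563 - (-22 + 11/7) = 130563 - 1*(-143/7) = 130563 + 143/7 = 914084/7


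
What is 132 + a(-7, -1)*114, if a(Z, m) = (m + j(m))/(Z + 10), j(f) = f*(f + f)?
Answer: 170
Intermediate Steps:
j(f) = 2*f**2 (j(f) = f*(2*f) = 2*f**2)
a(Z, m) = (m + 2*m**2)/(10 + Z) (a(Z, m) = (m + 2*m**2)/(Z + 10) = (m + 2*m**2)/(10 + Z))
132 + a(-7, -1)*114 = 132 - (1 + 2*(-1))/(10 - 7)*114 = 132 - 1*(1 - 2)/3*114 = 132 - 1*1/3*(-1)*114 = 132 + (1/3)*114 = 132 + 38 = 170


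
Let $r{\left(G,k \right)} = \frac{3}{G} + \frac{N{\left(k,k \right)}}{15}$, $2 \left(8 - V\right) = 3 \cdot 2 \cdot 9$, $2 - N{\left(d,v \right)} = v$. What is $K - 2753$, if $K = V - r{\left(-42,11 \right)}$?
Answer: $- \frac{193993}{70} \approx -2771.3$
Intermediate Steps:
$N{\left(d,v \right)} = 2 - v$
$V = -19$ ($V = 8 - \frac{3 \cdot 2 \cdot 9}{2} = 8 - \frac{6 \cdot 9}{2} = 8 - 27 = -19$)
$r{\left(G,k \right)} = \frac{2}{15} + \frac{3}{G} - \frac{k}{15}$ ($r{\left(G,k \right)} = \frac{3}{G} + \frac{2 - k}{15} = \frac{3}{G} + \left(2 - k\right) \frac{1}{15} = \frac{3}{G} - \left(- \frac{2}{15} + \frac{k}{15}\right) = \frac{2}{15} + \frac{3}{G} - \frac{k}{15}$)
$K = - \frac{1283}{70}$ ($K = -19 - \frac{45 - 42 \left(2 - 11\right)}{15 \left(-42\right)} = -19 - \frac{1}{15} \left(- \frac{1}{42}\right) \left(45 - 42 \left(2 - 11\right)\right) = -19 - \frac{1}{15} \left(- \frac{1}{42}\right) \left(45 - -378\right) = -19 - \frac{1}{15} \left(- \frac{1}{42}\right) \left(45 + 378\right) = -19 - \frac{1}{15} \left(- \frac{1}{42}\right) 423 = -19 - - \frac{47}{70} = -19 + \frac{47}{70} = - \frac{1283}{70} \approx -18.329$)
$K - 2753 = - \frac{1283}{70} - 2753 = - \frac{193993}{70}$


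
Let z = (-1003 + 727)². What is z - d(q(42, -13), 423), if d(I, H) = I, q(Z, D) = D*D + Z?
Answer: 75965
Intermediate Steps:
q(Z, D) = Z + D² (q(Z, D) = D² + Z = Z + D²)
z = 76176 (z = (-276)² = 76176)
z - d(q(42, -13), 423) = 76176 - (42 + (-13)²) = 76176 - (42 + 169) = 76176 - 1*211 = 76176 - 211 = 75965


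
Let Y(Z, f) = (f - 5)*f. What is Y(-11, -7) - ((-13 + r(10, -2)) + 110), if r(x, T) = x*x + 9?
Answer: -122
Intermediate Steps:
Y(Z, f) = f*(-5 + f) (Y(Z, f) = (-5 + f)*f = f*(-5 + f))
r(x, T) = 9 + x² (r(x, T) = x² + 9 = 9 + x²)
Y(-11, -7) - ((-13 + r(10, -2)) + 110) = -7*(-5 - 7) - ((-13 + (9 + 10²)) + 110) = -7*(-12) - ((-13 + (9 + 100)) + 110) = 84 - ((-13 + 109) + 110) = 84 - (96 + 110) = 84 - 1*206 = 84 - 206 = -122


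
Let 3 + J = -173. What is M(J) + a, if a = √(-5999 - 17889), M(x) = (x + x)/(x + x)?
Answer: 1 + 4*I*√1493 ≈ 1.0 + 154.56*I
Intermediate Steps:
J = -176 (J = -3 - 173 = -176)
M(x) = 1 (M(x) = (2*x)/((2*x)) = (2*x)*(1/(2*x)) = 1)
a = 4*I*√1493 (a = √(-23888) = 4*I*√1493 ≈ 154.56*I)
M(J) + a = 1 + 4*I*√1493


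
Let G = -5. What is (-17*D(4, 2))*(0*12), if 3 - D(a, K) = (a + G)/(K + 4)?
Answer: 0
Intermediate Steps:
D(a, K) = 3 - (-5 + a)/(4 + K) (D(a, K) = 3 - (a - 5)/(K + 4) = 3 - (-5 + a)/(4 + K))
(-17*D(4, 2))*(0*12) = (-17*(17 - 1*4 + 3*2)/(4 + 2))*(0*12) = -17*(17 - 4 + 6)/6*0 = -17*19/6*0 = -323/6*0 = 0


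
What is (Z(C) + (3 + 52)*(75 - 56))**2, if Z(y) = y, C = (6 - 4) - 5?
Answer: 1085764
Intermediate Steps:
C = -3 (C = 2 - 5 = -3)
(Z(C) + (3 + 52)*(75 - 56))**2 = (-3 + (3 + 52)*(75 - 56))**2 = (-3 + 55*19)**2 = (-3 + 1045)**2 = 1042**2 = 1085764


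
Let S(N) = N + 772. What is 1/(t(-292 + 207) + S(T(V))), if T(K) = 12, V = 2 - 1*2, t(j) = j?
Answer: 1/699 ≈ 0.0014306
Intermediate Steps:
V = 0 (V = 2 - 2 = 0)
S(N) = 772 + N
1/(t(-292 + 207) + S(T(V))) = 1/((-292 + 207) + (772 + 12)) = 1/(-85 + 784) = 1/699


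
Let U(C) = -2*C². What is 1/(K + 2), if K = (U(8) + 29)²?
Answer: 1/9803 ≈ 0.00010201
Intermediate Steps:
K = 9801 (K = (-2*8² + 29)² = (-2*64 + 29)² = (-128 + 29)² = (-99)² = 9801)
1/(K + 2) = 1/(9801 + 2) = 1/9803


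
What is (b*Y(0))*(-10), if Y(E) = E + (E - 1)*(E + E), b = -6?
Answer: 0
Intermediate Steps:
Y(E) = E + 2*E*(-1 + E) (Y(E) = E + (-1 + E)*(2*E) = E + 2*E*(-1 + E))
(b*Y(0))*(-10) = -0*(-1 + 2*0)*(-10) = -0*(-1 + 0)*(-10) = -0*(-1)*(-10) = -6*0*(-10) = 0*(-10) = 0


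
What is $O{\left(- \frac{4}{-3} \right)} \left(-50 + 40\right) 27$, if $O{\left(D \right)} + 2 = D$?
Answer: $180$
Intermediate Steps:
$O{\left(D \right)} = -2 + D$
$O{\left(- \frac{4}{-3} \right)} \left(-50 + 40\right) 27 = \left(-2 - \frac{4}{-3}\right) \left(-50 + 40\right) 27 = \left(-2 - - \frac{4}{3}\right) \left(\left(-10\right) 27\right) = \left(-2 + \frac{4}{3}\right) \left(-270\right) = \left(- \frac{2}{3}\right) \left(-270\right) = 180$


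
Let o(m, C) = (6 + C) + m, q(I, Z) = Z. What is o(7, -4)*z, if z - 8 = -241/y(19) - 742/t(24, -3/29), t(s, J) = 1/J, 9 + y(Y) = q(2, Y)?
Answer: 158319/290 ≈ 545.93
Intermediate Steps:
y(Y) = -9 + Y
o(m, C) = 6 + C + m
z = 17591/290 (z = 8 + (-241/(-9 + 19) - 742*(-3/29)) = 8 + (-241/10 - 742*(-3*1/29)) = 8 + (-241*⅒ - 742/(1/(-3/29))) = 8 + (-241/10 - 742/(-29/3)) = 8 + (-241/10 - 742*(-3/29)) = 8 + (-241/10 + 2226/29) = 8 + 15271/290 = 17591/290 ≈ 60.659)
o(7, -4)*z = (6 - 4 + 7)*(17591/290) = 9*(17591/290) = 158319/290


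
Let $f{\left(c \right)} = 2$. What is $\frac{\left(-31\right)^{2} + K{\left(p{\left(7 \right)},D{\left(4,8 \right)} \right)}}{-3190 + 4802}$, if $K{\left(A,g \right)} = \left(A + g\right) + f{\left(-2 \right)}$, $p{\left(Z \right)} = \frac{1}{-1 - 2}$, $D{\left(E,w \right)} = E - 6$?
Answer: $\frac{1441}{2418} \approx 0.59595$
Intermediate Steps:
$D{\left(E,w \right)} = -6 + E$
$p{\left(Z \right)} = - \frac{1}{3}$ ($p{\left(Z \right)} = \frac{1}{-3} = - \frac{1}{3}$)
$K{\left(A,g \right)} = 2 + A + g$ ($K{\left(A,g \right)} = \left(A + g\right) + 2 = 2 + A + g$)
$\frac{\left(-31\right)^{2} + K{\left(p{\left(7 \right)},D{\left(4,8 \right)} \right)}}{-3190 + 4802} = \frac{\left(-31\right)^{2} + \left(2 - \frac{1}{3} + \left(-6 + 4\right)\right)}{-3190 + 4802} = \frac{961 - \frac{1}{3}}{1612} = \left(961 - \frac{1}{3}\right) \frac{1}{1612} = \frac{2882}{3} \cdot \frac{1}{1612} = \frac{1441}{2418}$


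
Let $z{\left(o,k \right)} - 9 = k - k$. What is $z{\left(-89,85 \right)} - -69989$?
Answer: $69998$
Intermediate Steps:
$z{\left(o,k \right)} = 9$ ($z{\left(o,k \right)} = 9 + \left(k - k\right) = 9 + 0 = 9$)
$z{\left(-89,85 \right)} - -69989 = 9 - -69989 = 9 + 69989 = 69998$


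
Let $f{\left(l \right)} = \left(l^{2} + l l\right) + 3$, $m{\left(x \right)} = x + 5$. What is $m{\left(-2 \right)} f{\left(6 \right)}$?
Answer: $225$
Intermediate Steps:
$m{\left(x \right)} = 5 + x$
$f{\left(l \right)} = 3 + 2 l^{2}$ ($f{\left(l \right)} = \left(l^{2} + l^{2}\right) + 3 = 2 l^{2} + 3 = 3 + 2 l^{2}$)
$m{\left(-2 \right)} f{\left(6 \right)} = \left(5 - 2\right) \left(3 + 2 \cdot 6^{2}\right) = 3 \left(3 + 2 \cdot 36\right) = 3 \left(3 + 72\right) = 3 \cdot 75 = 225$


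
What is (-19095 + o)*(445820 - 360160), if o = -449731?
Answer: -40159635160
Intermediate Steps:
(-19095 + o)*(445820 - 360160) = (-19095 - 449731)*(445820 - 360160) = -468826*85660 = -40159635160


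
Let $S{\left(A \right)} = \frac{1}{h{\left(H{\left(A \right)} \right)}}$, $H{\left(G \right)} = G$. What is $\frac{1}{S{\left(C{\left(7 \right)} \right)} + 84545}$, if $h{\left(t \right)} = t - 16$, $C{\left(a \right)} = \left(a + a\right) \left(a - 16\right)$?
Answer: $\frac{142}{12005389} \approx 1.1828 \cdot 10^{-5}$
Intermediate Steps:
$C{\left(a \right)} = 2 a \left(-16 + a\right)$
$h{\left(t \right)} = -16 + t$
$S{\left(A \right)} = \frac{1}{-16 + A}$
$\frac{1}{S{\left(C{\left(7 \right)} \right)} + 84545} = \frac{1}{\frac{1}{-16 + 2 \cdot 7 \left(-16 + 7\right)} + 84545} = \frac{1}{\frac{1}{-16 + 2 \cdot 7 \left(-9\right)} + 84545} = \frac{1}{\frac{1}{-16 - 126} + 84545} = \frac{1}{\frac{1}{-142} + 84545} = \frac{1}{- \frac{1}{142} + 84545} = \frac{1}{\frac{12005389}{142}} = \frac{142}{12005389}$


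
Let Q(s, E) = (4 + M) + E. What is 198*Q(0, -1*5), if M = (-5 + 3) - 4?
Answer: -1386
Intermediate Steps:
M = -6 (M = -2 - 4 = -6)
Q(s, E) = -2 + E (Q(s, E) = (4 - 6) + E = -2 + E)
198*Q(0, -1*5) = 198*(-2 - 1*5) = 198*(-2 - 5) = 198*(-7) = -1386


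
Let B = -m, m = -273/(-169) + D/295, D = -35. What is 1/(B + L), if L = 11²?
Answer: 767/91659 ≈ 0.0083680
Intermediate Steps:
L = 121
m = 1148/767 (m = -273/(-169) - 35/295 = -273*(-1/169) - 35*1/295 = 21/13 - 7/59 = 1148/767 ≈ 1.4967)
B = -1148/767 (B = -1*1148/767 = -1148/767 ≈ -1.4967)
1/(B + L) = 1/(-1148/767 + 121) = 1/(91659/767) = 767/91659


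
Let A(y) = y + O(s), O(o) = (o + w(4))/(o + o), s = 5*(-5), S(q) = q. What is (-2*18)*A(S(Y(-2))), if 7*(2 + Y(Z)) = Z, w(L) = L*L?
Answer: 13266/175 ≈ 75.806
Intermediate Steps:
w(L) = L²
Y(Z) = -2 + Z/7
s = -25
O(o) = (16 + o)/(2*o) (O(o) = (o + 4²)/(o + o) = (o + 16)/((2*o)) = (16 + o)*(1/(2*o)) = (16 + o)/(2*o))
A(y) = 9/50 + y (A(y) = y + (½)*(16 - 25)/(-25) = y + (½)*(-1/25)*(-9) = y + 9/50 = 9/50 + y)
(-2*18)*A(S(Y(-2))) = (-2*18)*(9/50 + (-2 + (⅐)*(-2))) = -36*(9/50 + (-2 - 2/7)) = -36*(9/50 - 16/7) = -36*(-737/350) = 13266/175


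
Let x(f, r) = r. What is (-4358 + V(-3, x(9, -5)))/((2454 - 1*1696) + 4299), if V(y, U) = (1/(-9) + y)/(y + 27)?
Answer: -18103/21006 ≈ -0.86180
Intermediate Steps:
V(y, U) = (-⅑ + y)/(27 + y)
(-4358 + V(-3, x(9, -5)))/((2454 - 1*1696) + 4299) = (-4358 + (-⅑ - 3)/(27 - 3))/((2454 - 1*1696) + 4299) = (-4358 - 28/9/24)/((2454 - 1696) + 4299) = (-4358 + (1/24)*(-28/9))/(758 + 4299) = (-4358 - 7/54)/5057 = -235339/54*1/5057 = -18103/21006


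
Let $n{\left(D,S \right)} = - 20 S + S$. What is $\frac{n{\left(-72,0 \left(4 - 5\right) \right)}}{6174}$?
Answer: $0$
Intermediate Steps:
$n{\left(D,S \right)} = - 19 S$
$\frac{n{\left(-72,0 \left(4 - 5\right) \right)}}{6174} = \frac{\left(-19\right) 0 \left(4 - 5\right)}{6174} = - 19 \cdot 0 \left(-1\right) \frac{1}{6174} = \left(-19\right) 0 \cdot \frac{1}{6174} = 0 \cdot \frac{1}{6174} = 0$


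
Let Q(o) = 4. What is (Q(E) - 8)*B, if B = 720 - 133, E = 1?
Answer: -2348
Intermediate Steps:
B = 587
(Q(E) - 8)*B = (4 - 8)*587 = -4*587 = -2348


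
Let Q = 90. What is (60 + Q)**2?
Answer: 22500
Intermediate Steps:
(60 + Q)**2 = (60 + 90)**2 = 150**2 = 22500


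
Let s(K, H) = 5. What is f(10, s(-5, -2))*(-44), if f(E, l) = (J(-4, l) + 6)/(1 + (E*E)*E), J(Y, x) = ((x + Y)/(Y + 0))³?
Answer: -383/1456 ≈ -0.26305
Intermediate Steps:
J(Y, x) = (Y + x)³/Y³ (J(Y, x) = ((Y + x)/Y)³ = (Y + x)³/Y³)
f(E, l) = (6 - (-4 + l)³/64)/(1 + E³) (f(E, l) = ((-4 + l)³/(-4)³ + 6)/(1 + (E*E)*E) = (-(-4 + l)³/64 + 6)/(1 + E²*E) = (6 - (-4 + l)³/64)/(1 + E³))
f(10, s(-5, -2))*(-44) = ((384 - (-4 + 5)³)/(64*(1 + 10³)))*(-44) = ((384 - 1*1³)/(64*(1 + 1000)))*(-44) = ((1/64)*(384 - 1*1)/1001)*(-44) = ((1/64)*(1/1001)*(384 - 1))*(-44) = ((1/64)*(1/1001)*383)*(-44) = (383/64064)*(-44) = -383/1456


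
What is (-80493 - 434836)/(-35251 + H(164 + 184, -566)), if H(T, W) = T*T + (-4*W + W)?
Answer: -515329/87551 ≈ -5.8860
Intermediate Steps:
H(T, W) = T² - 3*W
(-80493 - 434836)/(-35251 + H(164 + 184, -566)) = (-80493 - 434836)/(-35251 + ((164 + 184)² - 3*(-566))) = -515329/(-35251 + (348² + 1698)) = -515329/(-35251 + (121104 + 1698)) = -515329/(-35251 + 122802) = -515329/87551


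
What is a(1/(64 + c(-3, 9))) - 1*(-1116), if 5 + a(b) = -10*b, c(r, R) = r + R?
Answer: 7776/7 ≈ 1110.9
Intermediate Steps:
c(r, R) = R + r
a(b) = -5 - 10*b
a(1/(64 + c(-3, 9))) - 1*(-1116) = (-5 - 10/(64 + (9 - 3))) - 1*(-1116) = (-5 - 10/(64 + 6)) + 1116 = (-5 - 10/70) + 1116 = (-5 - 10*1/70) + 1116 = (-5 - 1/7) + 1116 = -36/7 + 1116 = 7776/7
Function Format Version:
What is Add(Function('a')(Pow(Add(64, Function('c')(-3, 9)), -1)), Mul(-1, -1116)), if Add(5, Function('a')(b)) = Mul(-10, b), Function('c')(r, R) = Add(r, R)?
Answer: Rational(7776, 7) ≈ 1110.9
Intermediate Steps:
Function('c')(r, R) = Add(R, r)
Function('a')(b) = Add(-5, Mul(-10, b))
Add(Function('a')(Pow(Add(64, Function('c')(-3, 9)), -1)), Mul(-1, -1116)) = Add(Add(-5, Mul(-10, Pow(Add(64, Add(9, -3)), -1))), Mul(-1, -1116)) = Add(Add(-5, Mul(-10, Pow(Add(64, 6), -1))), 1116) = Add(Add(-5, Mul(-10, Pow(70, -1))), 1116) = Add(Add(-5, Mul(-10, Rational(1, 70))), 1116) = Add(Add(-5, Rational(-1, 7)), 1116) = Add(Rational(-36, 7), 1116) = Rational(7776, 7)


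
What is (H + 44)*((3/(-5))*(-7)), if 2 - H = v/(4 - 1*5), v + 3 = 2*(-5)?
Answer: 693/5 ≈ 138.60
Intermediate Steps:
v = -13 (v = -3 + 2*(-5) = -3 - 10 = -13)
H = -11 (H = 2 - (-13)/(4 - 1*5) = 2 - (-13)/(4 - 5) = 2 - (-13)/(-1) = 2 - (-13)*(-1) = 2 - 1*13 = 2 - 13 = -11)
(H + 44)*((3/(-5))*(-7)) = (-11 + 44)*((3/(-5))*(-7)) = 33*((3*(-1/5))*(-7)) = 33*(-3/5*(-7)) = 33*(21/5) = 693/5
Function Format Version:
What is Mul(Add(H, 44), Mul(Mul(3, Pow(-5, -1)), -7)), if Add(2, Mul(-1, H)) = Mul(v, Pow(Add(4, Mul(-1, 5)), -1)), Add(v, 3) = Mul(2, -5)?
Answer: Rational(693, 5) ≈ 138.60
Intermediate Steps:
v = -13 (v = Add(-3, Mul(2, -5)) = Add(-3, -10) = -13)
H = -11 (H = Add(2, Mul(-1, Mul(-13, Pow(Add(4, Mul(-1, 5)), -1)))) = Add(2, Mul(-1, Mul(-13, Pow(Add(4, -5), -1)))) = Add(2, Mul(-1, Mul(-13, Pow(-1, -1)))) = Add(2, Mul(-1, Mul(-13, -1))) = Add(2, Mul(-1, 13)) = Add(2, -13) = -11)
Mul(Add(H, 44), Mul(Mul(3, Pow(-5, -1)), -7)) = Mul(Add(-11, 44), Mul(Mul(3, Pow(-5, -1)), -7)) = Mul(33, Mul(Mul(3, Rational(-1, 5)), -7)) = Mul(33, Mul(Rational(-3, 5), -7)) = Mul(33, Rational(21, 5)) = Rational(693, 5)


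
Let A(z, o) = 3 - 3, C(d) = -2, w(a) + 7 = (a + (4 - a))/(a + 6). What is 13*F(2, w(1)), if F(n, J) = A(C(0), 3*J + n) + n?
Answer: 26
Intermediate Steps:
w(a) = -7 + 4/(6 + a) (w(a) = -7 + (a + (4 - a))/(a + 6) = -7 + 4/(6 + a))
A(z, o) = 0
F(n, J) = n (F(n, J) = 0 + n = n)
13*F(2, w(1)) = 13*2 = 26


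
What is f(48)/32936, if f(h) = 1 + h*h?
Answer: 2305/32936 ≈ 0.069984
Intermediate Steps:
f(h) = 1 + h²
f(48)/32936 = (1 + 48²)/32936 = (1 + 2304)*(1/32936) = 2305*(1/32936) = 2305/32936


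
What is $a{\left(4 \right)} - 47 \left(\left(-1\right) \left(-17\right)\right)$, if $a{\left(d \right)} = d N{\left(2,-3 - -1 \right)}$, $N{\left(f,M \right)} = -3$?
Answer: $-811$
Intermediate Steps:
$a{\left(d \right)} = - 3 d$ ($a{\left(d \right)} = d \left(-3\right) = - 3 d$)
$a{\left(4 \right)} - 47 \left(\left(-1\right) \left(-17\right)\right) = \left(-3\right) 4 - 47 \left(\left(-1\right) \left(-17\right)\right) = -12 - 799 = -811$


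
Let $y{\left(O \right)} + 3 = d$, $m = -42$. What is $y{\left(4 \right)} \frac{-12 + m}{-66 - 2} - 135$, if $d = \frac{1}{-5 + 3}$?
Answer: $- \frac{9369}{68} \approx -137.78$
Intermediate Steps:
$d = - \frac{1}{2}$ ($d = \frac{1}{-2} = - \frac{1}{2} \approx -0.5$)
$y{\left(O \right)} = - \frac{7}{2}$ ($y{\left(O \right)} = -3 - \frac{1}{2} = - \frac{7}{2}$)
$y{\left(4 \right)} \frac{-12 + m}{-66 - 2} - 135 = - \frac{7 \frac{-12 - 42}{-66 - 2}}{2} - 135 = - \frac{7 \left(- \frac{54}{-68}\right)}{2} - 135 = - \frac{7 \left(\left(-54\right) \left(- \frac{1}{68}\right)\right)}{2} - 135 = \left(- \frac{7}{2}\right) \frac{27}{34} - 135 = - \frac{189}{68} - 135 = - \frac{9369}{68}$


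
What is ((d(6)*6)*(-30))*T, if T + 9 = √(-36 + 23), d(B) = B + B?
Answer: 19440 - 2160*I*√13 ≈ 19440.0 - 7788.0*I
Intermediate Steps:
d(B) = 2*B
T = -9 + I*√13 (T = -9 + √(-36 + 23) = -9 + √(-13) = -9 + I*√13 ≈ -9.0 + 3.6056*I)
((d(6)*6)*(-30))*T = (((2*6)*6)*(-30))*(-9 + I*√13) = ((12*6)*(-30))*(-9 + I*√13) = (72*(-30))*(-9 + I*√13) = -2160*(-9 + I*√13) = 19440 - 2160*I*√13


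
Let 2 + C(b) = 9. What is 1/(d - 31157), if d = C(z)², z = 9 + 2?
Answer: -1/31108 ≈ -3.2146e-5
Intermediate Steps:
z = 11
C(b) = 7 (C(b) = -2 + 9 = 7)
d = 49 (d = 7² = 49)
1/(d - 31157) = 1/(49 - 31157) = 1/(-31108) = -1/31108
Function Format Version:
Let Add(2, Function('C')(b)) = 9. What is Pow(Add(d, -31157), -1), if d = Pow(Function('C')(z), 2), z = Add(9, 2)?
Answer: Rational(-1, 31108) ≈ -3.2146e-5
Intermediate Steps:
z = 11
Function('C')(b) = 7 (Function('C')(b) = Add(-2, 9) = 7)
d = 49 (d = Pow(7, 2) = 49)
Pow(Add(d, -31157), -1) = Pow(Add(49, -31157), -1) = Pow(-31108, -1) = Rational(-1, 31108)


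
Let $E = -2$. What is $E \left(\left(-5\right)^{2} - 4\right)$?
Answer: $-42$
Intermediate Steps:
$E \left(\left(-5\right)^{2} - 4\right) = - 2 \left(\left(-5\right)^{2} - 4\right) = - 2 \left(25 - 4\right) = \left(-2\right) 21 = -42$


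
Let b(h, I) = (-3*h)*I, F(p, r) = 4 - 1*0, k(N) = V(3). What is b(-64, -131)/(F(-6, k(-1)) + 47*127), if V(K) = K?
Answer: -8384/1991 ≈ -4.2110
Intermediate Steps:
k(N) = 3
F(p, r) = 4 (F(p, r) = 4 + 0 = 4)
b(h, I) = -3*I*h
b(-64, -131)/(F(-6, k(-1)) + 47*127) = (-3*(-131)*(-64))/(4 + 47*127) = -25152/(4 + 5969) = -25152/5973 = -25152*1/5973 = -8384/1991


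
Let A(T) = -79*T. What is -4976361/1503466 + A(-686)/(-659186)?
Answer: -1680913169275/495531869338 ≈ -3.3921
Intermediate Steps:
-4976361/1503466 + A(-686)/(-659186) = -4976361/1503466 - 79*(-686)/(-659186) = -4976361*1/1503466 + 54194*(-1/659186) = -4976361/1503466 - 27097/329593 = -1680913169275/495531869338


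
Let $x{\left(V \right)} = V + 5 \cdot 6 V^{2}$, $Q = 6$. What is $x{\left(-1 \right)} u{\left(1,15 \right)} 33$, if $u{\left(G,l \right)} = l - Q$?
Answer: $8613$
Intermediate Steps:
$u{\left(G,l \right)} = -6 + l$ ($u{\left(G,l \right)} = l - 6 = -6 + l$)
$x{\left(V \right)} = V + 30 V^{2}$
$x{\left(-1 \right)} u{\left(1,15 \right)} 33 = - (1 + 30 \left(-1\right)) \left(-6 + 15\right) 33 = - (1 - 30) 9 \cdot 33 = \left(-1\right) \left(-29\right) 9 \cdot 33 = 29 \cdot 9 \cdot 33 = 261 \cdot 33 = 8613$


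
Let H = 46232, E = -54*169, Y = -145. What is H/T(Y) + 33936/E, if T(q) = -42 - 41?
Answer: -70788320/126243 ≈ -560.73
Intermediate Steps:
E = -9126
T(q) = -83
H/T(Y) + 33936/E = 46232/(-83) + 33936/(-9126) = 46232*(-1/83) + 33936*(-1/9126) = -46232/83 - 5656/1521 = -70788320/126243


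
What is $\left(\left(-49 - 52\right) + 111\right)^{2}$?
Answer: $100$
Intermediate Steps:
$\left(\left(-49 - 52\right) + 111\right)^{2} = \left(-101 + 111\right)^{2} = 10^{2} = 100$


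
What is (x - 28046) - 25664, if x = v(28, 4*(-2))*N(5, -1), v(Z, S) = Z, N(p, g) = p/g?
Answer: -53850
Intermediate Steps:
x = -140 (x = 28*(5/(-1)) = 28*(5*(-1)) = 28*(-5) = -140)
(x - 28046) - 25664 = (-140 - 28046) - 25664 = -28186 - 25664 = -53850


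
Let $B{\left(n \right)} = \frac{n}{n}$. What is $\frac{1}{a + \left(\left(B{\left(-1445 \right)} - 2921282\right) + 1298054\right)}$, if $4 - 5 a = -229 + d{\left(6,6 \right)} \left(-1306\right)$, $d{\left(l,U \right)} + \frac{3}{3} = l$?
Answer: $- \frac{5}{8109372} \approx -6.1657 \cdot 10^{-7}$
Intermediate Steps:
$B{\left(n \right)} = 1$
$d{\left(l,U \right)} = -1 + l$
$a = \frac{6763}{5}$ ($a = \frac{4}{5} - \frac{-229 + \left(-1 + 6\right) \left(-1306\right)}{5} = \frac{4}{5} - \frac{-229 + 5 \left(-1306\right)}{5} = \frac{4}{5} - \frac{-229 - 6530}{5} = \frac{4}{5} - - \frac{6759}{5} = \frac{4}{5} + \frac{6759}{5} = \frac{6763}{5} \approx 1352.6$)
$\frac{1}{a + \left(\left(B{\left(-1445 \right)} - 2921282\right) + 1298054\right)} = \frac{1}{\frac{6763}{5} + \left(\left(1 - 2921282\right) + 1298054\right)} = \frac{1}{\frac{6763}{5} + \left(-2921281 + 1298054\right)} = \frac{1}{\frac{6763}{5} - 1623227} = \frac{1}{- \frac{8109372}{5}} = - \frac{5}{8109372}$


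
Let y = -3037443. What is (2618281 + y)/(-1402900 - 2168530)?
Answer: 209581/1785715 ≈ 0.11737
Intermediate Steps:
(2618281 + y)/(-1402900 - 2168530) = (2618281 - 3037443)/(-1402900 - 2168530) = -419162/(-3571430) = -419162*(-1/3571430) = 209581/1785715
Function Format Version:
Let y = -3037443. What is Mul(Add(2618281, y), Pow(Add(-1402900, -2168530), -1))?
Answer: Rational(209581, 1785715) ≈ 0.11737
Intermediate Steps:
Mul(Add(2618281, y), Pow(Add(-1402900, -2168530), -1)) = Mul(Add(2618281, -3037443), Pow(Add(-1402900, -2168530), -1)) = Mul(-419162, Pow(-3571430, -1)) = Mul(-419162, Rational(-1, 3571430)) = Rational(209581, 1785715)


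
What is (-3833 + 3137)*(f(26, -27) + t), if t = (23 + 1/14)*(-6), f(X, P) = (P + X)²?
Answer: 669552/7 ≈ 95650.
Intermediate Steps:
t = -969/7 (t = (23 + 1/14)*(-6) = (323/14)*(-6) = -969/7 ≈ -138.43)
(-3833 + 3137)*(f(26, -27) + t) = (-3833 + 3137)*((-27 + 26)² - 969/7) = -696*((-1)² - 969/7) = -696*(1 - 969/7) = -696*(-962/7) = 669552/7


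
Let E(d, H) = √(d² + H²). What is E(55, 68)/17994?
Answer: √7649/17994 ≈ 0.0048604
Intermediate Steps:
E(d, H) = √(H² + d²)
E(55, 68)/17994 = √(68² + 55²)/17994 = √(4624 + 3025)*(1/17994) = √7649*(1/17994) = √7649/17994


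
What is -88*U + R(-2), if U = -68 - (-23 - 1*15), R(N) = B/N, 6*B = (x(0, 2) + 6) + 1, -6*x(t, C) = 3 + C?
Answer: 190043/72 ≈ 2639.5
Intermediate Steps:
x(t, C) = -½ - C/6 (x(t, C) = -(3 + C)/6 = -½ - C/6)
B = 37/36 (B = (((-½ - ⅙*2) + 6) + 1)/6 = (((-½ - ⅓) + 6) + 1)/6 = ((-⅚ + 6) + 1)/6 = (31/6 + 1)/6 = (⅙)*(37/6) = 37/36 ≈ 1.0278)
R(N) = 37/(36*N)
U = -30 (U = -68 - (-23 - 15) = -68 - 1*(-38) = -68 + 38 = -30)
-88*U + R(-2) = -88*(-30) + (37/36)/(-2) = 2640 + (37/36)*(-½) = 2640 - 37/72 = 190043/72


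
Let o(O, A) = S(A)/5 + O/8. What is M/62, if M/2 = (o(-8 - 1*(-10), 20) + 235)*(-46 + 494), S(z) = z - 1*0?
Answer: 107184/31 ≈ 3457.5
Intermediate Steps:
S(z) = z (S(z) = z + 0 = z)
o(O, A) = A/5 + O/8
M = 214368 (M = 2*((((⅕)*20 + (-8 - 1*(-10))/8) + 235)*(-46 + 494)) = 2*(((4 + (-8 + 10)/8) + 235)*448) = 2*(((4 + (⅛)*2) + 235)*448) = 2*(((4 + ¼) + 235)*448) = 2*((17/4 + 235)*448) = 2*((957/4)*448) = 2*107184 = 214368)
M/62 = 214368/62 = 214368*(1/62) = 107184/31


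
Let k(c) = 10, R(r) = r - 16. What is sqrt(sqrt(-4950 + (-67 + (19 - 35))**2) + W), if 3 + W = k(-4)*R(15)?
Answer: sqrt(-13 + sqrt(1939)) ≈ 5.5708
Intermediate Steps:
R(r) = -16 + r
W = -13 (W = -3 + 10*(-16 + 15) = -3 + 10*(-1) = -3 - 10 = -13)
sqrt(sqrt(-4950 + (-67 + (19 - 35))**2) + W) = sqrt(sqrt(-4950 + (-67 + (19 - 35))**2) - 13) = sqrt(sqrt(-4950 + (-67 - 16)**2) - 13) = sqrt(sqrt(-4950 + (-83)**2) - 13) = sqrt(sqrt(-4950 + 6889) - 13) = sqrt(sqrt(1939) - 13) = sqrt(-13 + sqrt(1939))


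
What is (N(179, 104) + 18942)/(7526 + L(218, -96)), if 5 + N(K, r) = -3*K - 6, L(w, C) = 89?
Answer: 18394/7615 ≈ 2.4155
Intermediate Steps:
N(K, r) = -11 - 3*K (N(K, r) = -5 + (-3*K - 6) = -5 + (-6 - 3*K) = -11 - 3*K)
(N(179, 104) + 18942)/(7526 + L(218, -96)) = ((-11 - 3*179) + 18942)/(7526 + 89) = ((-11 - 537) + 18942)/7615 = (-548 + 18942)*(1/7615) = 18394*(1/7615) = 18394/7615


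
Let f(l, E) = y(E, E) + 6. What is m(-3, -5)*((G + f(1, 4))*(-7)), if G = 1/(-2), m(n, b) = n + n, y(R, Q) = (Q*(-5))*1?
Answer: -609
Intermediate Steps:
y(R, Q) = -5*Q (y(R, Q) = -5*Q*1 = -5*Q)
m(n, b) = 2*n
f(l, E) = 6 - 5*E (f(l, E) = -5*E + 6 = 6 - 5*E)
G = -½ ≈ -0.50000
m(-3, -5)*((G + f(1, 4))*(-7)) = (2*(-3))*((-½ + (6 - 5*4))*(-7)) = -6*(-½ + (6 - 20))*(-7) = -6*(-½ - 14)*(-7) = -(-87)*(-7) = -6*203/2 = -609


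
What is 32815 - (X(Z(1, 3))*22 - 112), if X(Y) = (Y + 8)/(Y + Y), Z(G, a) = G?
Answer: 32828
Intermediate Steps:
X(Y) = (8 + Y)/(2*Y) (X(Y) = (8 + Y)/((2*Y)) = (8 + Y)*(1/(2*Y)) = (8 + Y)/(2*Y))
32815 - (X(Z(1, 3))*22 - 112) = 32815 - (((1/2)*(8 + 1)/1)*22 - 112) = 32815 - (((1/2)*1*9)*22 - 112) = 32815 - ((9/2)*22 - 112) = 32815 - (99 - 112) = 32815 - 1*(-13) = 32815 + 13 = 32828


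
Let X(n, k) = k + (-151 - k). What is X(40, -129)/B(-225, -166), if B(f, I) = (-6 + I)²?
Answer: -151/29584 ≈ -0.0051041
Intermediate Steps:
X(n, k) = -151
X(40, -129)/B(-225, -166) = -151/(-6 - 166)² = -151/((-172)²) = -151/29584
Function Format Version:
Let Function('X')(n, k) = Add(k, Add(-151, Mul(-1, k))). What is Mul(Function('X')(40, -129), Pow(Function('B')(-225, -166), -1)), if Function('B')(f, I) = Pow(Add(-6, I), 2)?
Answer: Rational(-151, 29584) ≈ -0.0051041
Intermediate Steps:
Function('X')(n, k) = -151
Mul(Function('X')(40, -129), Pow(Function('B')(-225, -166), -1)) = Mul(-151, Pow(Pow(Add(-6, -166), 2), -1)) = Mul(-151, Pow(Pow(-172, 2), -1)) = Mul(-151, Pow(29584, -1)) = Mul(-151, Rational(1, 29584)) = Rational(-151, 29584)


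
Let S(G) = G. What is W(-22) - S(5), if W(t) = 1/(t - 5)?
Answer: -136/27 ≈ -5.0370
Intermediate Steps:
W(t) = 1/(-5 + t)
W(-22) - S(5) = 1/(-5 - 22) - 1*5 = 1/(-27) - 5 = -1/27 - 5 = -136/27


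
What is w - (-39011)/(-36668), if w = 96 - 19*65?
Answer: -41803863/36668 ≈ -1140.1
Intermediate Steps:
w = -1139 (w = 96 - 1235 = -1139)
w - (-39011)/(-36668) = -1139 - (-39011)/(-36668) = -1139 - (-39011)*(-1)/36668 = -1139 - 1*39011/36668 = -1139 - 39011/36668 = -41803863/36668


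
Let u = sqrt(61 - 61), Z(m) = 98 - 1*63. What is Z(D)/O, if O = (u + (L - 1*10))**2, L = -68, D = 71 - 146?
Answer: 35/6084 ≈ 0.0057528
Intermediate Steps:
D = -75
Z(m) = 35 (Z(m) = 98 - 63 = 35)
u = 0 (u = sqrt(0) = 0)
O = 6084 (O = (0 + (-68 - 1*10))**2 = (0 + (-68 - 10))**2 = (0 - 78)**2 = (-78)**2 = 6084)
Z(D)/O = 35/6084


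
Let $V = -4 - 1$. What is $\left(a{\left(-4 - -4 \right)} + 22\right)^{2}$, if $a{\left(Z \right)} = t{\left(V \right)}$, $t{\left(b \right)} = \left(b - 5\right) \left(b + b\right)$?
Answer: $14884$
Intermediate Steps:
$V = -5$ ($V = -4 - 1 = -5$)
$t{\left(b \right)} = 2 b \left(-5 + b\right)$ ($t{\left(b \right)} = \left(-5 + b\right) 2 b = 2 b \left(-5 + b\right)$)
$a{\left(Z \right)} = 100$ ($a{\left(Z \right)} = 2 \left(-5\right) \left(-5 - 5\right) = 2 \left(-5\right) \left(-10\right) = 100$)
$\left(a{\left(-4 - -4 \right)} + 22\right)^{2} = \left(100 + 22\right)^{2} = 122^{2} = 14884$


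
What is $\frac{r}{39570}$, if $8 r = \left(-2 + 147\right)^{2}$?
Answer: $\frac{4205}{63312} \approx 0.066417$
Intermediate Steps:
$r = \frac{21025}{8}$ ($r = \frac{\left(-2 + 147\right)^{2}}{8} = \frac{145^{2}}{8} = \frac{1}{8} \cdot 21025 = \frac{21025}{8} \approx 2628.1$)
$\frac{r}{39570} = \frac{21025}{8 \cdot 39570} = \frac{21025}{8} \cdot \frac{1}{39570} = \frac{4205}{63312}$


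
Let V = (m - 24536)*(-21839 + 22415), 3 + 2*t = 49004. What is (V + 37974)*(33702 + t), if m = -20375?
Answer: -1503414925305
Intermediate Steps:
t = 49001/2 (t = -3/2 + (1/2)*49004 = -3/2 + 24502 = 49001/2 ≈ 24501.)
V = -25868736 (V = (-20375 - 24536)*(-21839 + 22415) = -44911*576 = -25868736)
(V + 37974)*(33702 + t) = (-25868736 + 37974)*(33702 + 49001/2) = -25830762*116405/2 = -1503414925305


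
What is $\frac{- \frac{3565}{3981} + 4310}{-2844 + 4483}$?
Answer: $\frac{17154545}{6524859} \approx 2.6291$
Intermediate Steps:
$\frac{- \frac{3565}{3981} + 4310}{-2844 + 4483} = \frac{\left(-3565\right) \frac{1}{3981} + 4310}{1639} = \left(- \frac{3565}{3981} + 4310\right) \frac{1}{1639} = \frac{17154545}{3981} \cdot \frac{1}{1639} = \frac{17154545}{6524859}$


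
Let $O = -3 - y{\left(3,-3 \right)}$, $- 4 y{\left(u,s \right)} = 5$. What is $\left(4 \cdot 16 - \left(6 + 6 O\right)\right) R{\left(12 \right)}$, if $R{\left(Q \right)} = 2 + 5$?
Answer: $\frac{959}{2} \approx 479.5$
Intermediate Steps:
$y{\left(u,s \right)} = - \frac{5}{4}$ ($y{\left(u,s \right)} = \left(- \frac{1}{4}\right) 5 = - \frac{5}{4}$)
$O = - \frac{7}{4}$ ($O = -3 - - \frac{5}{4} = -3 + \frac{5}{4} = - \frac{7}{4} \approx -1.75$)
$R{\left(Q \right)} = 7$
$\left(4 \cdot 16 - \left(6 + 6 O\right)\right) R{\left(12 \right)} = \left(4 \cdot 16 - - \frac{9}{2}\right) 7 = \left(64 + \left(-6 + \frac{21}{2}\right)\right) 7 = \left(64 + \frac{9}{2}\right) 7 = \frac{137}{2} \cdot 7 = \frac{959}{2}$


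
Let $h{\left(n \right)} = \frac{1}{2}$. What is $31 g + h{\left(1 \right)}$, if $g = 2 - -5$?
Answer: $\frac{435}{2} \approx 217.5$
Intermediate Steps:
$h{\left(n \right)} = \frac{1}{2}$
$g = 7$ ($g = 2 + 5 = 7$)
$31 g + h{\left(1 \right)} = 31 \cdot 7 + \frac{1}{2} = 217 + \frac{1}{2} = \frac{435}{2}$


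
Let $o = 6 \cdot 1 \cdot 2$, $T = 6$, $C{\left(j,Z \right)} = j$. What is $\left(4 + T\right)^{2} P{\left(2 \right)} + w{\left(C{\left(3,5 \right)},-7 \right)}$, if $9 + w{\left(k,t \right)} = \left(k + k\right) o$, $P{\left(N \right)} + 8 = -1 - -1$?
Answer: $-737$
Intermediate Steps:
$P{\left(N \right)} = -8$ ($P{\left(N \right)} = -8 - 0 = -8 + \left(-1 + 1\right) = -8 + 0 = -8$)
$o = 12$ ($o = 6 \cdot 2 = 12$)
$w{\left(k,t \right)} = -9 + 24 k$ ($w{\left(k,t \right)} = -9 + \left(k + k\right) 12 = -9 + 2 k 12 = -9 + 24 k$)
$\left(4 + T\right)^{2} P{\left(2 \right)} + w{\left(C{\left(3,5 \right)},-7 \right)} = \left(4 + 6\right)^{2} \left(-8\right) + \left(-9 + 24 \cdot 3\right) = 10^{2} \left(-8\right) + \left(-9 + 72\right) = 100 \left(-8\right) + 63 = -800 + 63 = -737$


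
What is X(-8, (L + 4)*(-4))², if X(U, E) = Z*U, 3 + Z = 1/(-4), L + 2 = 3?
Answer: 676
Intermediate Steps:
L = 1 (L = -2 + 3 = 1)
Z = -13/4 (Z = -3 + 1/(-4) = -3 - ¼ = -13/4 ≈ -3.2500)
X(U, E) = -13*U/4
X(-8, (L + 4)*(-4))² = (-13/4*(-8))² = 26² = 676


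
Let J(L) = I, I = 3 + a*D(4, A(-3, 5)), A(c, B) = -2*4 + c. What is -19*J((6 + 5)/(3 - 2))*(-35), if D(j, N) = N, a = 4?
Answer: -27265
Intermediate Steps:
A(c, B) = -8 + c
I = -41 (I = 3 + 4*(-8 - 3) = 3 + 4*(-11) = 3 - 44 = -41)
J(L) = -41
-19*J((6 + 5)/(3 - 2))*(-35) = -19*(-41)*(-35) = 779*(-35) = -27265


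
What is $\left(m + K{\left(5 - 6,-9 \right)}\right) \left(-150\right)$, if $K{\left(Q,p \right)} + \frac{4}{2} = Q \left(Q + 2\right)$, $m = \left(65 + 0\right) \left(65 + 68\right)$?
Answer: $-1296300$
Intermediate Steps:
$m = 8645$ ($m = 65 \cdot 133 = 8645$)
$K{\left(Q,p \right)} = -2 + Q \left(2 + Q\right)$ ($K{\left(Q,p \right)} = -2 + Q \left(Q + 2\right) = -2 + Q \left(2 + Q\right)$)
$\left(m + K{\left(5 - 6,-9 \right)}\right) \left(-150\right) = \left(8645 + \left(-2 + \left(5 - 6\right)^{2} + 2 \left(5 - 6\right)\right)\right) \left(-150\right) = \left(8645 + \left(-2 + \left(-1\right)^{2} + 2 \left(-1\right)\right)\right) \left(-150\right) = \left(8645 - 3\right) \left(-150\right) = 8642 \left(-150\right) = -1296300$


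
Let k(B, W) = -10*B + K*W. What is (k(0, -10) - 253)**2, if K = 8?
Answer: 110889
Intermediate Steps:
k(B, W) = -10*B + 8*W
(k(0, -10) - 253)**2 = ((-10*0 + 8*(-10)) - 253)**2 = ((0 - 80) - 253)**2 = (-80 - 253)**2 = (-333)**2 = 110889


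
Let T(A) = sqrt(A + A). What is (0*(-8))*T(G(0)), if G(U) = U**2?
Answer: 0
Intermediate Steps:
T(A) = sqrt(2)*sqrt(A) (T(A) = sqrt(2*A) = sqrt(2)*sqrt(A))
(0*(-8))*T(G(0)) = (0*(-8))*(sqrt(2)*sqrt(0**2)) = 0*(sqrt(2)*sqrt(0)) = 0*(sqrt(2)*0) = 0*0 = 0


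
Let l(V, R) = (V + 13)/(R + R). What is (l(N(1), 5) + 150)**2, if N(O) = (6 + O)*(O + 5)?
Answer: 96721/4 ≈ 24180.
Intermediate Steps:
N(O) = (5 + O)*(6 + O) (N(O) = (6 + O)*(5 + O) = (5 + O)*(6 + O))
l(V, R) = (13 + V)/(2*R) (l(V, R) = (13 + V)/((2*R)) = (13 + V)*(1/(2*R)) = (13 + V)/(2*R))
(l(N(1), 5) + 150)**2 = ((1/2)*(13 + (30 + 1**2 + 11*1))/5 + 150)**2 = ((1/2)*(1/5)*(13 + (30 + 1 + 11)) + 150)**2 = ((1/2)*(1/5)*(13 + 42) + 150)**2 = ((1/2)*(1/5)*55 + 150)**2 = (11/2 + 150)**2 = (311/2)**2 = 96721/4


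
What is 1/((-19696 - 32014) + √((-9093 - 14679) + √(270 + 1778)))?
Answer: -1/(51710 - √(-23772 + 32*√2)) ≈ -1.9338e-5 - 5.7606e-8*I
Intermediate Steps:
1/((-19696 - 32014) + √((-9093 - 14679) + √(270 + 1778))) = 1/(-51710 + √(-23772 + √2048)) = 1/(-51710 + √(-23772 + 32*√2))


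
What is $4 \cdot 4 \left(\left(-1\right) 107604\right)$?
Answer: $-1721664$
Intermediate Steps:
$4 \cdot 4 \left(\left(-1\right) 107604\right) = 16 \left(-107604\right) = -1721664$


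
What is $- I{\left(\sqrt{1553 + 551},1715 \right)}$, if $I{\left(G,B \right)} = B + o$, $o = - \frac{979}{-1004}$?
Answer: $- \frac{1722839}{1004} \approx -1716.0$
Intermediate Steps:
$o = \frac{979}{1004}$ ($o = \left(-979\right) \left(- \frac{1}{1004}\right) = \frac{979}{1004} \approx 0.9751$)
$I{\left(G,B \right)} = \frac{979}{1004} + B$ ($I{\left(G,B \right)} = B + \frac{979}{1004} = \frac{979}{1004} + B$)
$- I{\left(\sqrt{1553 + 551},1715 \right)} = - (\frac{979}{1004} + 1715) = \left(-1\right) \frac{1722839}{1004} = - \frac{1722839}{1004}$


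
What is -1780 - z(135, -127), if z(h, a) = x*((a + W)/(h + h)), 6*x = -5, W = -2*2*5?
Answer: -192289/108 ≈ -1780.5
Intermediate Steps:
W = -20 (W = -4*5 = -20)
x = -⅚ (x = (⅙)*(-5) = -⅚ ≈ -0.83333)
z(h, a) = -5*(-20 + a)/(12*h) (z(h, a) = -5*(a - 20)/(6*(h + h)) = -5*(-20 + a)/(6*(2*h)) = -5*(-20 + a)*1/(2*h)/6 = -5*(-20 + a)/(12*h))
-1780 - z(135, -127) = -1780 - 5*(20 - 1*(-127))/(12*135) = -1780 - 5*(20 + 127)/(12*135) = -1780 - 5*147/(12*135) = -1780 - 1*49/108 = -1780 - 49/108 = -192289/108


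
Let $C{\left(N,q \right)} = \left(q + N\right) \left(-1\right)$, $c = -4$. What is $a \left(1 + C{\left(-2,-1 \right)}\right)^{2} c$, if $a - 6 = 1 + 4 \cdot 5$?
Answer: $-1728$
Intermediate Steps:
$C{\left(N,q \right)} = - N - q$ ($C{\left(N,q \right)} = \left(N + q\right) \left(-1\right) = - N - q$)
$a = 27$ ($a = 6 + \left(1 + 4 \cdot 5\right) = 6 + \left(1 + 20\right) = 6 + 21 = 27$)
$a \left(1 + C{\left(-2,-1 \right)}\right)^{2} c = 27 \left(1 - -3\right)^{2} \left(-4\right) = 27 \left(1 + \left(2 + 1\right)\right)^{2} \left(-4\right) = 27 \left(1 + 3\right)^{2} \left(-4\right) = 27 \cdot 4^{2} \left(-4\right) = 27 \cdot 16 \left(-4\right) = 432 \left(-4\right) = -1728$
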